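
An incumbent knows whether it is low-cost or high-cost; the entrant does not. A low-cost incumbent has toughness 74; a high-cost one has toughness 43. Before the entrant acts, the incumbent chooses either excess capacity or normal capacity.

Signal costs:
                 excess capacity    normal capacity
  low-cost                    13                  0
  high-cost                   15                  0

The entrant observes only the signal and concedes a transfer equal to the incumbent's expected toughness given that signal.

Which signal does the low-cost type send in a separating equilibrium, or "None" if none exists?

Try low-cost → excess capacity, high-cost → normal capacity:
  Under separation the entrant infers type exactly: excess capacity → low-cost (pays 74), normal capacity → high-cost (pays 43).
  Low-cost: excess capacity gives 74 − 13 = 61; normal capacity gives 43 − 0 = 43. No deviation. ✓
  High-cost: normal capacity gives 43 − 0 = 43; excess capacity gives 74 − 15 = 59. Would deviate. ✗
Try low-cost → normal capacity, high-cost → excess capacity:
  Under separation the entrant infers type exactly: normal capacity → low-cost (pays 74), excess capacity → high-cost (pays 43).
  Low-cost: normal capacity gives 74 − 0 = 74; excess capacity gives 43 − 13 = 30. No deviation. ✓
  High-cost: excess capacity gives 43 − 15 = 28; normal capacity gives 74 − 0 = 74. Would deviate. ✗
Neither assignment is incentive-compatible.

None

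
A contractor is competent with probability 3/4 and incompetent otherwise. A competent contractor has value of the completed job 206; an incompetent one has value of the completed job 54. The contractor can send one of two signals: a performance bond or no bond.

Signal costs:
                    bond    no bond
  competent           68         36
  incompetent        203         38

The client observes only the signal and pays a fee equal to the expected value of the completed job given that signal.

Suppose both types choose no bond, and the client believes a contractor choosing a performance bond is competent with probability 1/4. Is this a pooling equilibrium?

Yes

At the pooled signal (no bond) the client holds the prior 3/4 and pays 3/4·206 + 1/4·54 = 168. Off-path (bond) belief 1/4 gives 1/4·206 + 3/4·54 = 92.
Competent: no bond gives 168 − 36 = 132; bond gives 92 − 68 = 24. Stays. ✓
Incompetent: no bond gives 168 − 38 = 130; bond gives 92 − 203 = -111. Stays. ✓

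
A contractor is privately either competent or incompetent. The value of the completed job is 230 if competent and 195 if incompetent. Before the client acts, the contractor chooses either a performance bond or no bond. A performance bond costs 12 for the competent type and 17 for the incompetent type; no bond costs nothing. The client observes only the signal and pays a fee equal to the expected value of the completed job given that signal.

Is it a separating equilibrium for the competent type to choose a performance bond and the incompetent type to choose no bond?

Under separation the client infers type exactly: bond → competent (pays 230), no bond → incompetent (pays 195).
Competent: bond gives 230 − 12 = 218; no bond gives 195 − 0 = 195. No deviation. ✓
Incompetent: no bond gives 195 − 0 = 195; bond gives 230 − 17 = 213. Would deviate. ✗

No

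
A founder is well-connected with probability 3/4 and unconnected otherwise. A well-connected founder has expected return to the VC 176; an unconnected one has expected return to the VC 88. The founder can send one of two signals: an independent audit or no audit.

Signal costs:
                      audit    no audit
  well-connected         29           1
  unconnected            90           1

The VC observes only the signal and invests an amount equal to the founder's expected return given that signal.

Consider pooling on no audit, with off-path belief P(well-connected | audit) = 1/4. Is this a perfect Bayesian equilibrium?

Yes

On the equilibrium path (no audit) the VC holds the prior 3/4 and pays 3/4·176 + 1/4·88 = 154. Off-path (audit) belief 1/4 gives 1/4·176 + 3/4·88 = 110.
Well-connected: no audit gives 154 − 1 = 153; audit gives 110 − 29 = 81. Stays. ✓
Unconnected: no audit gives 154 − 1 = 153; audit gives 110 − 90 = 20. Stays. ✓
Beliefs are Bayes-consistent on-path and both types best-respond.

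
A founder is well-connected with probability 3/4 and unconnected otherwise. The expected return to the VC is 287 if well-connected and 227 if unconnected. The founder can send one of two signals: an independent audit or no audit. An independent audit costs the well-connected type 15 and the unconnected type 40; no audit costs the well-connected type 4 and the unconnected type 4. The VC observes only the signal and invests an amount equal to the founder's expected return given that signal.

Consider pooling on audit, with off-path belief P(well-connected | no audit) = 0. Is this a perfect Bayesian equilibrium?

At the pooled signal (audit) the VC holds the prior 3/4 and pays 3/4·287 + 1/4·227 = 272. Off-path (no audit) belief 0 gives 0·287 + 1·227 = 227.
Well-connected: audit gives 272 − 15 = 257; no audit gives 227 − 4 = 223. Stays. ✓
Unconnected: audit gives 272 − 40 = 232; no audit gives 227 − 4 = 223. Stays. ✓

Yes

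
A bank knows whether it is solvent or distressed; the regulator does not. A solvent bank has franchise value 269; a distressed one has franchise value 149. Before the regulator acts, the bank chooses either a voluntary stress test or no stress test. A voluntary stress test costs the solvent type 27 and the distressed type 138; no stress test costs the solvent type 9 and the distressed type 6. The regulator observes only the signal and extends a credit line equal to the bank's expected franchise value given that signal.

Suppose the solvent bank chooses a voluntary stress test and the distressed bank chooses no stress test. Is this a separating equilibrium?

Under separation the regulator infers type exactly: stress test → solvent (pays 269), no stress test → distressed (pays 149).
Solvent: stress test gives 269 − 27 = 242; no stress test gives 149 − 9 = 140. No deviation. ✓
Distressed: no stress test gives 149 − 6 = 143; stress test gives 269 − 138 = 131. No deviation. ✓
Neither type gains from mimicking the other.

Yes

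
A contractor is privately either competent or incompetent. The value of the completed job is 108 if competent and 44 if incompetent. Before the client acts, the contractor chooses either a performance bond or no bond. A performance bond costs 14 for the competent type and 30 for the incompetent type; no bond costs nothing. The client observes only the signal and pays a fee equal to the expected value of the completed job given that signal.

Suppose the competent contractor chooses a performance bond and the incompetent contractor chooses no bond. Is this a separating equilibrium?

No

If types separate, bond earns payment 108 and no bond earns 44.
Competent: bond gives 108 − 14 = 94; no bond gives 44 − 0 = 44. No deviation. ✓
Incompetent: no bond gives 44 − 0 = 44; bond gives 108 − 30 = 78. Would deviate. ✗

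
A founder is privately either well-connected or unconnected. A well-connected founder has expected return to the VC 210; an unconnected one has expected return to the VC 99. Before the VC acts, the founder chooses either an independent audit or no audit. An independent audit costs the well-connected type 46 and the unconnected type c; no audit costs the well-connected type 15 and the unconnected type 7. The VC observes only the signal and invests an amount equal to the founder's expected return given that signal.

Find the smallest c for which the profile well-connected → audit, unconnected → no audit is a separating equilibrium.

Under separation: audit → well-connected (pays 210); no audit → unconnected (pays 99).
Well-connected: 210 − 46 = 164 ≥ 99 − 15 = 84. Holds regardless of c. ✓
Unconnected: 99 − 7 ≥ 210 − c, so c ≥ 210 − 92 = 118.

118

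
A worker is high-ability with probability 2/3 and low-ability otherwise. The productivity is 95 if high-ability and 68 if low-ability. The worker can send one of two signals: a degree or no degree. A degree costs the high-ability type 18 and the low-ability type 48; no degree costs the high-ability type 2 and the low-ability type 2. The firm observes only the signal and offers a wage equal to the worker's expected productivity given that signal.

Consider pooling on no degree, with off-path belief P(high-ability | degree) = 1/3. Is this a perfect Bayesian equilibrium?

At the pooled signal (no degree) the firm holds the prior 2/3 and pays 2/3·95 + 1/3·68 = 86. Off-path (degree) belief 1/3 gives 1/3·95 + 2/3·68 = 77.
High-ability: no degree gives 86 − 2 = 84; degree gives 77 − 18 = 59. Stays. ✓
Low-ability: no degree gives 86 − 2 = 84; degree gives 77 − 48 = 29. Stays. ✓

Yes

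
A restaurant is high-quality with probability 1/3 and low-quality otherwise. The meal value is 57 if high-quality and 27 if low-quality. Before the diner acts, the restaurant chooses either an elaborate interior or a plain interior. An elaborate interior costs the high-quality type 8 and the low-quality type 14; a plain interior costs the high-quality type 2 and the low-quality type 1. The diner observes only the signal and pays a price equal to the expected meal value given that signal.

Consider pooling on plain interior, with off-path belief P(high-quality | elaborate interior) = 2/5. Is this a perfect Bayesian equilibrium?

Yes

On the equilibrium path (plain interior) the diner holds the prior 1/3 and pays 1/3·57 + 2/3·27 = 37. Off-path (elaborate interior) belief 2/5 gives 2/5·57 + 3/5·27 = 39.
High-quality: plain interior gives 37 − 2 = 35; elaborate interior gives 39 − 8 = 31. Stays. ✓
Low-quality: plain interior gives 37 − 1 = 36; elaborate interior gives 39 − 14 = 25. Stays. ✓
Beliefs are Bayes-consistent on-path and both types best-respond.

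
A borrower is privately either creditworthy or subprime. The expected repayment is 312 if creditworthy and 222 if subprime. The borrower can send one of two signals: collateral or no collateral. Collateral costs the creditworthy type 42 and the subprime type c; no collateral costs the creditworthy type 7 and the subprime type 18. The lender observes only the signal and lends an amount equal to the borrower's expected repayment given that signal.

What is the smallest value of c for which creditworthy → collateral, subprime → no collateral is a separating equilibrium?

Under separation: collateral → creditworthy (pays 312); no collateral → subprime (pays 222).
Creditworthy: 312 − 42 = 270 ≥ 222 − 7 = 215. Holds regardless of c. ✓
Subprime: 222 − 18 ≥ 312 − c, so c ≥ 312 − 204 = 108.

108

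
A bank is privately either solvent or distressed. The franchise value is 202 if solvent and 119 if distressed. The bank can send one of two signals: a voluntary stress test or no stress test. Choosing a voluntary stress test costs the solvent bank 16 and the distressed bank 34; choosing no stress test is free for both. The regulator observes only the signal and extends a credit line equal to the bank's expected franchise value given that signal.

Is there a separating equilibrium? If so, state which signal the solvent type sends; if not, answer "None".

Try solvent → stress test, distressed → no stress test:
  If types separate, stress test earns payment 202 and no stress test earns 119.
  Solvent: stress test gives 202 − 16 = 186; no stress test gives 119 − 0 = 119. No deviation. ✓
  Distressed: no stress test gives 119 − 0 = 119; stress test gives 202 − 34 = 168. Would deviate. ✗
Try solvent → no stress test, distressed → stress test:
  If types separate, no stress test earns payment 202 and stress test earns 119.
  Solvent: no stress test gives 202 − 0 = 202; stress test gives 119 − 16 = 103. No deviation. ✓
  Distressed: stress test gives 119 − 34 = 85; no stress test gives 202 − 0 = 202. Would deviate. ✗
Neither assignment is incentive-compatible.

None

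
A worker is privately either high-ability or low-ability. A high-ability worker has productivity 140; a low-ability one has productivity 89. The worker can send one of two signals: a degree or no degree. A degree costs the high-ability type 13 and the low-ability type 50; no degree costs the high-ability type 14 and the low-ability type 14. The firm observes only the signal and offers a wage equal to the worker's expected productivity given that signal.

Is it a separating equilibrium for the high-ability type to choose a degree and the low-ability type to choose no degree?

No

If types separate, degree earns payment 140 and no degree earns 89.
High-ability: degree gives 140 − 13 = 127; no degree gives 89 − 14 = 75. No deviation. ✓
Low-ability: no degree gives 89 − 14 = 75; degree gives 140 − 50 = 90. Would deviate. ✗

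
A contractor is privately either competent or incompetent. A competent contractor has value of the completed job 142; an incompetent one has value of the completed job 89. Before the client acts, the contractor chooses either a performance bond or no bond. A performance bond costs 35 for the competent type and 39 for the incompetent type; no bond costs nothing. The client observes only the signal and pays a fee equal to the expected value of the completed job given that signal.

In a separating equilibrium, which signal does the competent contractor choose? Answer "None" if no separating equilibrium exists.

Try competent → bond, incompetent → no bond:
  Under separation the client infers type exactly: bond → competent (pays 142), no bond → incompetent (pays 89).
  Competent: bond gives 142 − 35 = 107; no bond gives 89 − 0 = 89. No deviation. ✓
  Incompetent: no bond gives 89 − 0 = 89; bond gives 142 − 39 = 103. Would deviate. ✗
Try competent → no bond, incompetent → bond:
  Under separation the client infers type exactly: no bond → competent (pays 142), bond → incompetent (pays 89).
  Competent: no bond gives 142 − 0 = 142; bond gives 89 − 35 = 54. No deviation. ✓
  Incompetent: bond gives 89 − 39 = 50; no bond gives 142 − 0 = 142. Would deviate. ✗
Neither assignment is incentive-compatible.

None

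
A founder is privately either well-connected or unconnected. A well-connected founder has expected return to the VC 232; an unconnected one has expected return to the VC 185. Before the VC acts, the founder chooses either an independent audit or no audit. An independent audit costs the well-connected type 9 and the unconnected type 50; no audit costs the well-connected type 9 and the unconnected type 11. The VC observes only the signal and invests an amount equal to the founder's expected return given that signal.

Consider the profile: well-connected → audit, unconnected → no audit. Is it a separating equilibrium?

If types separate, audit earns payment 232 and no audit earns 185.
Well-connected: audit gives 232 − 9 = 223; no audit gives 185 − 9 = 176. No deviation. ✓
Unconnected: no audit gives 185 − 11 = 174; audit gives 232 − 50 = 182. Would deviate. ✗

No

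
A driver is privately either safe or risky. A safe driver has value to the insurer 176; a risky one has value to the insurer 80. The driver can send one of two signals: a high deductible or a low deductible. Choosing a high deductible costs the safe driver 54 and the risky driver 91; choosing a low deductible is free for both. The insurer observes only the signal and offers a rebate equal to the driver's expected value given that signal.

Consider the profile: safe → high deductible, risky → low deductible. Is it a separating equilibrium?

If types separate, high deductible earns payment 176 and low deductible earns 80.
Safe: high deductible gives 176 − 54 = 122; low deductible gives 80 − 0 = 80. No deviation. ✓
Risky: low deductible gives 80 − 0 = 80; high deductible gives 176 − 91 = 85. Would deviate. ✗

No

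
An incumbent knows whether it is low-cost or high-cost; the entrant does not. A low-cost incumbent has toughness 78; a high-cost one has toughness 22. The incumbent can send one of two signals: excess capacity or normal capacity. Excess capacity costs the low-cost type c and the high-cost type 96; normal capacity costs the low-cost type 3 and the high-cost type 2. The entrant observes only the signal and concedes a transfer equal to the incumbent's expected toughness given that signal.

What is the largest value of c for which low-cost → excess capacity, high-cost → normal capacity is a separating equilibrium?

59

Under separation: excess capacity → low-cost (pays 78); normal capacity → high-cost (pays 22).
High-cost: 22 − 2 = 20 ≥ 78 − 96 = -18. Holds regardless of c. ✓
Low-cost: 78 − c ≥ 22 − 3, so c ≤ 78 − 19 = 59.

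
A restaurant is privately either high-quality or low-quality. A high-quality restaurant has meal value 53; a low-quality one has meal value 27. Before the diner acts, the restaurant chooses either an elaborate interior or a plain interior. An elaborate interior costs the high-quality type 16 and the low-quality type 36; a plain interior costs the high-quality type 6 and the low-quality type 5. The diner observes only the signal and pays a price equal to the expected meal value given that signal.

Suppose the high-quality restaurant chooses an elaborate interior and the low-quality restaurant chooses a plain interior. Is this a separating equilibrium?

If types separate, elaborate interior earns payment 53 and plain interior earns 27.
High-quality: elaborate interior gives 53 − 16 = 37; plain interior gives 27 − 6 = 21. No deviation. ✓
Low-quality: plain interior gives 27 − 5 = 22; elaborate interior gives 53 − 36 = 17. No deviation. ✓
Neither type gains from mimicking the other.

Yes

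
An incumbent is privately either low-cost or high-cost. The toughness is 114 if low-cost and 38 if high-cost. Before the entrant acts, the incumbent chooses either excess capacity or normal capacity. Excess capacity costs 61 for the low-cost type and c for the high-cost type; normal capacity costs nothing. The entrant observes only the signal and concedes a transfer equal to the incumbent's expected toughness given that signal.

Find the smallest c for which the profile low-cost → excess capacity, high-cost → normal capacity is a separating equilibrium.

Under separation: excess capacity → low-cost (pays 114); normal capacity → high-cost (pays 38).
Low-cost: 114 − 61 = 53 ≥ 38 − 0 = 38. Holds regardless of c. ✓
High-cost: 38 − 0 ≥ 114 − c, so c ≥ 114 − 38 = 76.

76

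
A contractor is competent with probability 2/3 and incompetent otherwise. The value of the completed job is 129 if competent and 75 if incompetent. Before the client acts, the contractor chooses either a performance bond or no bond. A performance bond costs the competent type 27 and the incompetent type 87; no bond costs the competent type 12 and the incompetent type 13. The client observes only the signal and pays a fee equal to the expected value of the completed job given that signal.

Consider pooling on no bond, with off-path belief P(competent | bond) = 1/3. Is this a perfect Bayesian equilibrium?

Yes

At the pooled signal (no bond) the client holds the prior 2/3 and pays 2/3·129 + 1/3·75 = 111. Off-path (bond) belief 1/3 gives 1/3·129 + 2/3·75 = 93.
Competent: no bond gives 111 − 12 = 99; bond gives 93 − 27 = 66. Stays. ✓
Incompetent: no bond gives 111 − 13 = 98; bond gives 93 − 87 = 6. Stays. ✓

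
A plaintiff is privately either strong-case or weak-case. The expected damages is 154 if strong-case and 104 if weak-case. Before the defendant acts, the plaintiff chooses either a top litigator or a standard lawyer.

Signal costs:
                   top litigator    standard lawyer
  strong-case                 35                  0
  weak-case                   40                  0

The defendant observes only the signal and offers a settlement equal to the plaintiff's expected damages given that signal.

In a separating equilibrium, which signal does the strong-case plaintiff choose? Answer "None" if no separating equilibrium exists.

Try strong-case → top litigator, weak-case → standard lawyer:
  If types separate, top litigator earns payment 154 and standard lawyer earns 104.
  Strong-case: top litigator gives 154 − 35 = 119; standard lawyer gives 104 − 0 = 104. No deviation. ✓
  Weak-case: standard lawyer gives 104 − 0 = 104; top litigator gives 154 − 40 = 114. Would deviate. ✗
Try strong-case → standard lawyer, weak-case → top litigator:
  If types separate, standard lawyer earns payment 154 and top litigator earns 104.
  Strong-case: standard lawyer gives 154 − 0 = 154; top litigator gives 104 − 35 = 69. No deviation. ✓
  Weak-case: top litigator gives 104 − 40 = 64; standard lawyer gives 154 − 0 = 154. Would deviate. ✗
Neither assignment is incentive-compatible.

None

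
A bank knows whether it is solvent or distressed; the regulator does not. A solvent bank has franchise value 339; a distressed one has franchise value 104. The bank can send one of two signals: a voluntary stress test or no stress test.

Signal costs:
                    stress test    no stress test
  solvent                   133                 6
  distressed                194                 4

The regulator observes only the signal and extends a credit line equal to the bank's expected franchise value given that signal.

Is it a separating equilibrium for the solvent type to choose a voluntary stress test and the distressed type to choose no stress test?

If types separate, stress test earns payment 339 and no stress test earns 104.
Solvent: stress test gives 339 − 133 = 206; no stress test gives 104 − 6 = 98. No deviation. ✓
Distressed: no stress test gives 104 − 4 = 100; stress test gives 339 − 194 = 145. Would deviate. ✗

No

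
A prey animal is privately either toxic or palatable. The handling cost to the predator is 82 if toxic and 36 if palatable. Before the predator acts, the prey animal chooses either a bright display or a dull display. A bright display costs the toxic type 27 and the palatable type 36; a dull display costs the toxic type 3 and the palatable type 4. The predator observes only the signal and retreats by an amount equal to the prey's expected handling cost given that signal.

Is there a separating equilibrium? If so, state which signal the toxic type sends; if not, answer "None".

Try toxic → bright display, palatable → dull display:
  Under separation the predator infers type exactly: bright display → toxic (pays 82), dull display → palatable (pays 36).
  Toxic: bright display gives 82 − 27 = 55; dull display gives 36 − 3 = 33. No deviation. ✓
  Palatable: dull display gives 36 − 4 = 32; bright display gives 82 − 36 = 46. Would deviate. ✗
Try toxic → dull display, palatable → bright display:
  Under separation the predator infers type exactly: dull display → toxic (pays 82), bright display → palatable (pays 36).
  Toxic: dull display gives 82 − 3 = 79; bright display gives 36 − 27 = 9. No deviation. ✓
  Palatable: bright display gives 36 − 36 = 0; dull display gives 82 − 4 = 78. Would deviate. ✗
Neither assignment is incentive-compatible.

None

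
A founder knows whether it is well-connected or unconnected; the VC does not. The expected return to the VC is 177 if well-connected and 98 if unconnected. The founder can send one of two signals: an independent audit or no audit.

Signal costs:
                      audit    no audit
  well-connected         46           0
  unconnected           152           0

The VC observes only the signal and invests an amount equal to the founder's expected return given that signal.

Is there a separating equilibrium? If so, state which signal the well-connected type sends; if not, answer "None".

Try well-connected → audit, unconnected → no audit:
  If types separate, audit earns payment 177 and no audit earns 98.
  Well-connected: audit gives 177 − 46 = 131; no audit gives 98 − 0 = 98. No deviation. ✓
  Unconnected: no audit gives 98 − 0 = 98; audit gives 177 − 152 = 25. No deviation. ✓
Both hold — the well-connected type sends audit.

audit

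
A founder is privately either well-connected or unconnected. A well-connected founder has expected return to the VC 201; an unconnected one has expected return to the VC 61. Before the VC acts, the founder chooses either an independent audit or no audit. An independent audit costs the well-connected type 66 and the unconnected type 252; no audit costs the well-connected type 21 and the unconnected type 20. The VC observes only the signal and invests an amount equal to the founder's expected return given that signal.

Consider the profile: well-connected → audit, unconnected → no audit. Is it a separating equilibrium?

Under separation the VC infers type exactly: audit → well-connected (pays 201), no audit → unconnected (pays 61).
Well-connected: audit gives 201 − 66 = 135; no audit gives 61 − 21 = 40. No deviation. ✓
Unconnected: no audit gives 61 − 20 = 41; audit gives 201 − 252 = -51. No deviation. ✓
Both incentive constraints hold.

Yes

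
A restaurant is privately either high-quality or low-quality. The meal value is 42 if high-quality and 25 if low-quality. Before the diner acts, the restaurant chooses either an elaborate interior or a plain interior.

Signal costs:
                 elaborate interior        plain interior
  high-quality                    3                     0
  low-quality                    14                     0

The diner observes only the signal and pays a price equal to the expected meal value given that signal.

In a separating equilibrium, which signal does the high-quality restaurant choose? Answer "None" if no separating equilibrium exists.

None

Try high-quality → elaborate interior, low-quality → plain interior:
  Under separation the diner infers type exactly: elaborate interior → high-quality (pays 42), plain interior → low-quality (pays 25).
  High-quality: elaborate interior gives 42 − 3 = 39; plain interior gives 25 − 0 = 25. No deviation. ✓
  Low-quality: plain interior gives 25 − 0 = 25; elaborate interior gives 42 − 14 = 28. Would deviate. ✗
Try high-quality → plain interior, low-quality → elaborate interior:
  Under separation the diner infers type exactly: plain interior → high-quality (pays 42), elaborate interior → low-quality (pays 25).
  High-quality: plain interior gives 42 − 0 = 42; elaborate interior gives 25 − 3 = 22. No deviation. ✓
  Low-quality: elaborate interior gives 25 − 14 = 11; plain interior gives 42 − 0 = 42. Would deviate. ✗
Neither assignment is incentive-compatible.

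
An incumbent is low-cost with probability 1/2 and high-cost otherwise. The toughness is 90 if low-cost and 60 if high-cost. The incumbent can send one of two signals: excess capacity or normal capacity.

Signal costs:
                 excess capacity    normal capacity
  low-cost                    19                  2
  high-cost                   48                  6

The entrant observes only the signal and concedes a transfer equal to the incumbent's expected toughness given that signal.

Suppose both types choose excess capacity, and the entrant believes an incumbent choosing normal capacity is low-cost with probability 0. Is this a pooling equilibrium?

On the equilibrium path (excess capacity) the entrant holds the prior 1/2 and pays 1/2·90 + 1/2·60 = 75. Off-path (normal capacity) belief 0 gives 0·90 + 1·60 = 60.
Low-cost: excess capacity gives 75 − 19 = 56; normal capacity gives 60 − 2 = 58. Deviates. ✗
High-cost: excess capacity gives 75 − 48 = 27; normal capacity gives 60 − 6 = 54. Deviates. ✗

No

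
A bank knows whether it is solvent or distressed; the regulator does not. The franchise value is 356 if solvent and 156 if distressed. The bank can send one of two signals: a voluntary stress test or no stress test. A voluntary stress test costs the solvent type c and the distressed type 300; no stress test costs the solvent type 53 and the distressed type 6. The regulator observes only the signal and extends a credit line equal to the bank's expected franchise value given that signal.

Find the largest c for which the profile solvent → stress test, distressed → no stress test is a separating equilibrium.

253

Under separation: stress test → solvent (pays 356); no stress test → distressed (pays 156).
Distressed: 156 − 6 = 150 ≥ 356 − 300 = 56. Holds regardless of c. ✓
Solvent: 356 − c ≥ 156 − 53, so c ≤ 356 − 103 = 253.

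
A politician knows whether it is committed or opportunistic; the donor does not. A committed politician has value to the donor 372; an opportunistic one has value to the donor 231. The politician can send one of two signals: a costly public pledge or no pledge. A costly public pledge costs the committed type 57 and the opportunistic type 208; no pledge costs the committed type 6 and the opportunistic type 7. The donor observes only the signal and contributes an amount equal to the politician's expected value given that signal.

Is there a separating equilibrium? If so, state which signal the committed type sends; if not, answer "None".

pledge

Try committed → pledge, opportunistic → no pledge:
  If types separate, pledge earns payment 372 and no pledge earns 231.
  Committed: pledge gives 372 − 57 = 315; no pledge gives 231 − 6 = 225. No deviation. ✓
  Opportunistic: no pledge gives 231 − 7 = 224; pledge gives 372 − 208 = 164. No deviation. ✓
Both hold — the committed type sends pledge.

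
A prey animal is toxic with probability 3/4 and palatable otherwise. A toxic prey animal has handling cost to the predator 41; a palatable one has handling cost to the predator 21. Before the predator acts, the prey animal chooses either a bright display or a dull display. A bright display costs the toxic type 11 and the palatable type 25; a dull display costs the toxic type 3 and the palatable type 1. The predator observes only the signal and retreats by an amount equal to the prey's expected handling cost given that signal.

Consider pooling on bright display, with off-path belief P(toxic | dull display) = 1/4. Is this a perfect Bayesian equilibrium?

At the pooled signal (bright display) the predator holds the prior 3/4 and pays 3/4·41 + 1/4·21 = 36. Off-path (dull display) belief 1/4 gives 1/4·41 + 3/4·21 = 26.
Toxic: bright display gives 36 − 11 = 25; dull display gives 26 − 3 = 23. Stays. ✓
Palatable: bright display gives 36 − 25 = 11; dull display gives 26 − 1 = 25. Deviates. ✗

No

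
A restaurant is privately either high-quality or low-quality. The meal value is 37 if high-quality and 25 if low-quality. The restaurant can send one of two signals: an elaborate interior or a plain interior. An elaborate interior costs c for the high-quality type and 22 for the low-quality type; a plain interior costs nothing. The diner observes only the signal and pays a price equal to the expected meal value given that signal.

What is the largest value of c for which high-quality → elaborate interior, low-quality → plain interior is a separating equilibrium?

Under separation: elaborate interior → high-quality (pays 37); plain interior → low-quality (pays 25).
Low-quality: 25 − 0 = 25 ≥ 37 − 22 = 15. Holds regardless of c. ✓
High-quality: 37 − c ≥ 25 − 0, so c ≤ 37 − 25 = 12.

12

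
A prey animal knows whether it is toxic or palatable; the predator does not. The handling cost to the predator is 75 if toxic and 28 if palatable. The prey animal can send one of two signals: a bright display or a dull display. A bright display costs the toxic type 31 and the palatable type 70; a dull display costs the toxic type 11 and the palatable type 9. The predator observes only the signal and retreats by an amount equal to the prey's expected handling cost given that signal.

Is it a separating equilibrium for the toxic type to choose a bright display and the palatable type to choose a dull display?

Yes

Under separation the predator infers type exactly: bright display → toxic (pays 75), dull display → palatable (pays 28).
Toxic: bright display gives 75 − 31 = 44; dull display gives 28 − 11 = 17. No deviation. ✓
Palatable: dull display gives 28 − 9 = 19; bright display gives 75 − 70 = 5. No deviation. ✓
Both incentive constraints hold.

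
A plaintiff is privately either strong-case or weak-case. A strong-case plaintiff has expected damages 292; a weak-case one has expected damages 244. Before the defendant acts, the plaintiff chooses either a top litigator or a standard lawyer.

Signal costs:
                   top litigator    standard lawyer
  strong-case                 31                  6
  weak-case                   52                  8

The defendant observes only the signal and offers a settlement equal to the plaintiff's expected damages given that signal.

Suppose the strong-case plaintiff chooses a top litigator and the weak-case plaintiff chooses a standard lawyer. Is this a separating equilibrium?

Under separation the defendant infers type exactly: top litigator → strong-case (pays 292), standard lawyer → weak-case (pays 244).
Strong-case: top litigator gives 292 − 31 = 261; standard lawyer gives 244 − 6 = 238. No deviation. ✓
Weak-case: standard lawyer gives 244 − 8 = 236; top litigator gives 292 − 52 = 240. Would deviate. ✗

No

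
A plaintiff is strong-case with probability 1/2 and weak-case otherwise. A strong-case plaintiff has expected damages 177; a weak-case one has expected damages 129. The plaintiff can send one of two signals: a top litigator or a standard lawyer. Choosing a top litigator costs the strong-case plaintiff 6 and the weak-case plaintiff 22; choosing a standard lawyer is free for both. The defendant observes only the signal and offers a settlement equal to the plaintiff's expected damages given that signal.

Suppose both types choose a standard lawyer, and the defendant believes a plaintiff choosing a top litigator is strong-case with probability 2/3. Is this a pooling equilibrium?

At the pooled signal (standard lawyer) the defendant holds the prior 1/2 and pays 1/2·177 + 1/2·129 = 153. Off-path (top litigator) belief 2/3 gives 2/3·177 + 1/3·129 = 161.
Strong-case: standard lawyer gives 153 − 0 = 153; top litigator gives 161 − 6 = 155. Deviates. ✗
Weak-case: standard lawyer gives 153 − 0 = 153; top litigator gives 161 − 22 = 139. Stays. ✓

No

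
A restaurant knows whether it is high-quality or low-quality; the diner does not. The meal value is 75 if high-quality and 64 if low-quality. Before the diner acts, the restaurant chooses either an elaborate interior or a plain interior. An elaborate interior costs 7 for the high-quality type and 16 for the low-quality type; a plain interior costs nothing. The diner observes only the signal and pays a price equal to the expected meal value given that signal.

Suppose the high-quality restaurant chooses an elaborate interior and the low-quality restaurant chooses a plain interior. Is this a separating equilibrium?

Yes

Under separation the diner infers type exactly: elaborate interior → high-quality (pays 75), plain interior → low-quality (pays 64).
High-quality: elaborate interior gives 75 − 7 = 68; plain interior gives 64 − 0 = 64. No deviation. ✓
Low-quality: plain interior gives 64 − 0 = 64; elaborate interior gives 75 − 16 = 59. No deviation. ✓
Neither type gains from mimicking the other.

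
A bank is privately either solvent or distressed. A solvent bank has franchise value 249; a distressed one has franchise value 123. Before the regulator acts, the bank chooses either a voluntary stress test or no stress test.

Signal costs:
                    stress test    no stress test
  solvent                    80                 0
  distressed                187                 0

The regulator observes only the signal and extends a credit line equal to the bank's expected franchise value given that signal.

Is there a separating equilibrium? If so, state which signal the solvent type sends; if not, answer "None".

stress test

Try solvent → stress test, distressed → no stress test:
  If types separate, stress test earns payment 249 and no stress test earns 123.
  Solvent: stress test gives 249 − 80 = 169; no stress test gives 123 − 0 = 123. No deviation. ✓
  Distressed: no stress test gives 123 − 0 = 123; stress test gives 249 − 187 = 62. No deviation. ✓
Both hold — the solvent type sends stress test.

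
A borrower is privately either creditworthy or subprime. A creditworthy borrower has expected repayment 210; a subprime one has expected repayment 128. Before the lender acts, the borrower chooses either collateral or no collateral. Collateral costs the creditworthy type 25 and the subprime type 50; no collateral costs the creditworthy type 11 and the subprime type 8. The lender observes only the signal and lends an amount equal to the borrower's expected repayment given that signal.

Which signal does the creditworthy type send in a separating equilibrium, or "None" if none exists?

Try creditworthy → collateral, subprime → no collateral:
  If types separate, collateral earns payment 210 and no collateral earns 128.
  Creditworthy: collateral gives 210 − 25 = 185; no collateral gives 128 − 11 = 117. No deviation. ✓
  Subprime: no collateral gives 128 − 8 = 120; collateral gives 210 − 50 = 160. Would deviate. ✗
Try creditworthy → no collateral, subprime → collateral:
  If types separate, no collateral earns payment 210 and collateral earns 128.
  Creditworthy: no collateral gives 210 − 11 = 199; collateral gives 128 − 25 = 103. No deviation. ✓
  Subprime: collateral gives 128 − 50 = 78; no collateral gives 210 − 8 = 202. Would deviate. ✗
Neither assignment is incentive-compatible.

None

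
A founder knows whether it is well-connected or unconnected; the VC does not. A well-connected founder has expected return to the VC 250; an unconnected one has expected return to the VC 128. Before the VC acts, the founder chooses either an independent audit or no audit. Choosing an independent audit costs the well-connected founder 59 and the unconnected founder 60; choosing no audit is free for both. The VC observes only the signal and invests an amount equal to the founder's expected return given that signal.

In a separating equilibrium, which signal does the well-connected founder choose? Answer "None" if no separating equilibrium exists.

Try well-connected → audit, unconnected → no audit:
  Under separation the VC infers type exactly: audit → well-connected (pays 250), no audit → unconnected (pays 128).
  Well-connected: audit gives 250 − 59 = 191; no audit gives 128 − 0 = 128. No deviation. ✓
  Unconnected: no audit gives 128 − 0 = 128; audit gives 250 − 60 = 190. Would deviate. ✗
Try well-connected → no audit, unconnected → audit:
  Under separation the VC infers type exactly: no audit → well-connected (pays 250), audit → unconnected (pays 128).
  Well-connected: no audit gives 250 − 0 = 250; audit gives 128 − 59 = 69. No deviation. ✓
  Unconnected: audit gives 128 − 60 = 68; no audit gives 250 − 0 = 250. Would deviate. ✗
Neither assignment is incentive-compatible.

None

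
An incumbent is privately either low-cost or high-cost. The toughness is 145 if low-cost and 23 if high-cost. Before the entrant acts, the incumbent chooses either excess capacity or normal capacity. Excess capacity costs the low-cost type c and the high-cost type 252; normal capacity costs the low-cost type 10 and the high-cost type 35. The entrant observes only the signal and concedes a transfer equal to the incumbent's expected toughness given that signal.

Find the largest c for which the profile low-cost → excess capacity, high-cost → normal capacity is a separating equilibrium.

132

Under separation: excess capacity → low-cost (pays 145); normal capacity → high-cost (pays 23).
High-cost: 23 − 35 = -12 ≥ 145 − 252 = -107. Holds regardless of c. ✓
Low-cost: 145 − c ≥ 23 − 10, so c ≤ 145 − 13 = 132.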